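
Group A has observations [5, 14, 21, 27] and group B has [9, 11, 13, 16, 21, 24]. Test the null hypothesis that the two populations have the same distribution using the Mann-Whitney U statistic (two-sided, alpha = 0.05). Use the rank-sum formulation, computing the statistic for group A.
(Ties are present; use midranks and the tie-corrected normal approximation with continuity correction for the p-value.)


Step 1: Combine and sort all 10 observations; assign midranks.
sorted (value, group): (5,X), (9,Y), (11,Y), (13,Y), (14,X), (16,Y), (21,X), (21,Y), (24,Y), (27,X)
ranks: 5->1, 9->2, 11->3, 13->4, 14->5, 16->6, 21->7.5, 21->7.5, 24->9, 27->10
Step 2: Rank sum for X: R1 = 1 + 5 + 7.5 + 10 = 23.5.
Step 3: U_X = R1 - n1(n1+1)/2 = 23.5 - 4*5/2 = 23.5 - 10 = 13.5.
       U_Y = n1*n2 - U_X = 24 - 13.5 = 10.5.
Step 4: Ties are present, so use the tie-corrected normal approximation (with continuity correction) for the p-value.
Step 5: p-value = 0.830664; compare to alpha = 0.05. fail to reject H0.

U_X = 13.5, p = 0.830664, fail to reject H0 at alpha = 0.05.


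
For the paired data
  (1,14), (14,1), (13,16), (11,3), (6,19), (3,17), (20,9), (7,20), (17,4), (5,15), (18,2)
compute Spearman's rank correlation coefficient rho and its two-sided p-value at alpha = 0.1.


Step 1: Rank x and y separately (midranks; no ties here).
rank(x): 1->1, 14->8, 13->7, 11->6, 6->4, 3->2, 20->11, 7->5, 17->9, 5->3, 18->10
rank(y): 14->6, 1->1, 16->8, 3->3, 19->10, 17->9, 9->5, 20->11, 4->4, 15->7, 2->2
Step 2: d_i = R_x(i) - R_y(i); compute d_i^2.
  (1-6)^2=25, (8-1)^2=49, (7-8)^2=1, (6-3)^2=9, (4-10)^2=36, (2-9)^2=49, (11-5)^2=36, (5-11)^2=36, (9-4)^2=25, (3-7)^2=16, (10-2)^2=64
sum(d^2) = 346.
Step 3: rho = 1 - 6*346 / (11*(11^2 - 1)) = 1 - 2076/1320 = -0.572727.
Step 4: Under H0, t = rho * sqrt((n-2)/(1-rho^2)) = -2.0960 ~ t(9).
Step 5: Two-sided p-value from the t-distribution with 9 df = 0.065543.
Step 6: alpha = 0.1. reject H0.

rho = -0.5727, p = 0.065543, reject H0 at alpha = 0.1.


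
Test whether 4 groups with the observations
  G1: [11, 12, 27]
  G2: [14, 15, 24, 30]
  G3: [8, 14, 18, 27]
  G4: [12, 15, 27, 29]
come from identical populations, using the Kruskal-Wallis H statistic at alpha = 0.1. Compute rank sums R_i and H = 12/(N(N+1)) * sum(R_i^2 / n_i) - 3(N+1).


Step 1: Combine all N = 15 observations and assign midranks.
sorted (value, group, rank): (8,G3,1), (11,G1,2), (12,G1,3.5), (12,G4,3.5), (14,G2,5.5), (14,G3,5.5), (15,G2,7.5), (15,G4,7.5), (18,G3,9), (24,G2,10), (27,G1,12), (27,G3,12), (27,G4,12), (29,G4,14), (30,G2,15)
Step 2: Sum ranks within each group.
R_1 = 17.5 (n_1 = 3)
R_2 = 38 (n_2 = 4)
R_3 = 27.5 (n_3 = 4)
R_4 = 37 (n_4 = 4)
Step 3: H = 12/(N(N+1)) * sum(R_i^2/n_i) - 3(N+1)
     = 12/(15*16) * (17.5^2/3 + 38^2/4 + 27.5^2/4 + 37^2/4) - 3*16
     = 0.050000 * 994.396 - 48
     = 1.719792.
Step 4: Ties present; correction factor C = 1 - 42/(15^3 - 15) = 0.987500. Corrected H = 1.719792 / 0.987500 = 1.741561.
Step 5: Under H0, H ~ chi^2(3); p-value = 0.627734.
Step 6: alpha = 0.1. fail to reject H0.

H = 1.7416, df = 3, p = 0.627734, fail to reject H0.


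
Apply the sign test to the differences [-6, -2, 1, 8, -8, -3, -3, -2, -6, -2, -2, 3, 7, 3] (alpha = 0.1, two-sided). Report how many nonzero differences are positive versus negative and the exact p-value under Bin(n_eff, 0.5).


Step 1: Discard zero differences. Original n = 14; n_eff = number of nonzero differences = 14.
Nonzero differences (with sign): -6, -2, +1, +8, -8, -3, -3, -2, -6, -2, -2, +3, +7, +3
Step 2: Count signs: positive = 5, negative = 9.
Step 3: Under H0: P(positive) = 0.5, so the number of positives S ~ Bin(14, 0.5).
Step 4: Two-sided exact p-value = sum of Bin(14,0.5) probabilities at or below the observed probability = 0.423950.
Step 5: alpha = 0.1. fail to reject H0.

n_eff = 14, pos = 5, neg = 9, p = 0.423950, fail to reject H0.


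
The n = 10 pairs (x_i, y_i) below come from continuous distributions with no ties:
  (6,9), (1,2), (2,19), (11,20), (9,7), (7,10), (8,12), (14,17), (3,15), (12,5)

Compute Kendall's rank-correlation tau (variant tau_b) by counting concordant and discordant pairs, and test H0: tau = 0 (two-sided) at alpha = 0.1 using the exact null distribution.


Step 1: Enumerate the 45 unordered pairs (i,j) with i<j and classify each by sign(x_j-x_i) * sign(y_j-y_i).
  (1,2):dx=-5,dy=-7->C; (1,3):dx=-4,dy=+10->D; (1,4):dx=+5,dy=+11->C; (1,5):dx=+3,dy=-2->D
  (1,6):dx=+1,dy=+1->C; (1,7):dx=+2,dy=+3->C; (1,8):dx=+8,dy=+8->C; (1,9):dx=-3,dy=+6->D
  (1,10):dx=+6,dy=-4->D; (2,3):dx=+1,dy=+17->C; (2,4):dx=+10,dy=+18->C; (2,5):dx=+8,dy=+5->C
  (2,6):dx=+6,dy=+8->C; (2,7):dx=+7,dy=+10->C; (2,8):dx=+13,dy=+15->C; (2,9):dx=+2,dy=+13->C
  (2,10):dx=+11,dy=+3->C; (3,4):dx=+9,dy=+1->C; (3,5):dx=+7,dy=-12->D; (3,6):dx=+5,dy=-9->D
  (3,7):dx=+6,dy=-7->D; (3,8):dx=+12,dy=-2->D; (3,9):dx=+1,dy=-4->D; (3,10):dx=+10,dy=-14->D
  (4,5):dx=-2,dy=-13->C; (4,6):dx=-4,dy=-10->C; (4,7):dx=-3,dy=-8->C; (4,8):dx=+3,dy=-3->D
  (4,9):dx=-8,dy=-5->C; (4,10):dx=+1,dy=-15->D; (5,6):dx=-2,dy=+3->D; (5,7):dx=-1,dy=+5->D
  (5,8):dx=+5,dy=+10->C; (5,9):dx=-6,dy=+8->D; (5,10):dx=+3,dy=-2->D; (6,7):dx=+1,dy=+2->C
  (6,8):dx=+7,dy=+7->C; (6,9):dx=-4,dy=+5->D; (6,10):dx=+5,dy=-5->D; (7,8):dx=+6,dy=+5->C
  (7,9):dx=-5,dy=+3->D; (7,10):dx=+4,dy=-7->D; (8,9):dx=-11,dy=-2->C; (8,10):dx=-2,dy=-12->C
  (9,10):dx=+9,dy=-10->D
Step 2: C = 24, D = 21, total pairs = 45.
Step 3: tau = (C - D)/(n(n-1)/2) = (24 - 21)/45 = 0.066667.
Step 4: Exact two-sided p-value (enumerate n! = 3628800 permutations of y under H0): p = 0.861801.
Step 5: alpha = 0.1. fail to reject H0.

tau_b = 0.0667 (C=24, D=21), p = 0.861801, fail to reject H0.


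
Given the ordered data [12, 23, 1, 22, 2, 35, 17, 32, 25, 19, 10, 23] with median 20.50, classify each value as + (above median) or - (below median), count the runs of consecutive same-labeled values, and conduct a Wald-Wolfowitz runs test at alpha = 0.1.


Step 1: Compute median = 20.50; label A = above, B = below.
Labels in order: BABABABAABBA  (n_A = 6, n_B = 6)
Step 2: Count runs R = 10.
Step 3: Under H0 (random ordering), E[R] = 2*n_A*n_B/(n_A+n_B) + 1 = 2*6*6/12 + 1 = 7.0000.
        Var[R] = 2*n_A*n_B*(2*n_A*n_B - n_A - n_B) / ((n_A+n_B)^2 * (n_A+n_B-1)) = 4320/1584 = 2.7273.
        SD[R] = 1.6514.
Step 4: Continuity-corrected z = (R - 0.5 - E[R]) / SD[R] = (10 - 0.5 - 7.0000) / 1.6514 = 1.5138.
Step 5: Two-sided p-value via normal approximation = 2*(1 - Phi(|z|)) = 0.130070.
Step 6: alpha = 0.1. fail to reject H0.

R = 10, z = 1.5138, p = 0.130070, fail to reject H0.


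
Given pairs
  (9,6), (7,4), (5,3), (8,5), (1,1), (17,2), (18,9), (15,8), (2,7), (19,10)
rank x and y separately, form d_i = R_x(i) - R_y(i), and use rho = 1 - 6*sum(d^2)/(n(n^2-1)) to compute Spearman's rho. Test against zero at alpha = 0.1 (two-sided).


Step 1: Rank x and y separately (midranks; no ties here).
rank(x): 9->6, 7->4, 5->3, 8->5, 1->1, 17->8, 18->9, 15->7, 2->2, 19->10
rank(y): 6->6, 4->4, 3->3, 5->5, 1->1, 2->2, 9->9, 8->8, 7->7, 10->10
Step 2: d_i = R_x(i) - R_y(i); compute d_i^2.
  (6-6)^2=0, (4-4)^2=0, (3-3)^2=0, (5-5)^2=0, (1-1)^2=0, (8-2)^2=36, (9-9)^2=0, (7-8)^2=1, (2-7)^2=25, (10-10)^2=0
sum(d^2) = 62.
Step 3: rho = 1 - 6*62 / (10*(10^2 - 1)) = 1 - 372/990 = 0.624242.
Step 4: Under H0, t = rho * sqrt((n-2)/(1-rho^2)) = 2.2601 ~ t(8).
Step 5: Two-sided p-value from the t-distribution with 8 df = 0.053718.
Step 6: alpha = 0.1. reject H0.

rho = 0.6242, p = 0.053718, reject H0 at alpha = 0.1.


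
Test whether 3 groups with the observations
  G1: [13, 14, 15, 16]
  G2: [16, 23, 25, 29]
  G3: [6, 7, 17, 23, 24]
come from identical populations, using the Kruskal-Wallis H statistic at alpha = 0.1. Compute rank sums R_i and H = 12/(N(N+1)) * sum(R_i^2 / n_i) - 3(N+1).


Step 1: Combine all N = 13 observations and assign midranks.
sorted (value, group, rank): (6,G3,1), (7,G3,2), (13,G1,3), (14,G1,4), (15,G1,5), (16,G1,6.5), (16,G2,6.5), (17,G3,8), (23,G2,9.5), (23,G3,9.5), (24,G3,11), (25,G2,12), (29,G2,13)
Step 2: Sum ranks within each group.
R_1 = 18.5 (n_1 = 4)
R_2 = 41 (n_2 = 4)
R_3 = 31.5 (n_3 = 5)
Step 3: H = 12/(N(N+1)) * sum(R_i^2/n_i) - 3(N+1)
     = 12/(13*14) * (18.5^2/4 + 41^2/4 + 31.5^2/5) - 3*14
     = 0.065934 * 704.263 - 42
     = 4.434890.
Step 4: Ties present; correction factor C = 1 - 12/(13^3 - 13) = 0.994505. Corrected H = 4.434890 / 0.994505 = 4.459392.
Step 5: Under H0, H ~ chi^2(2); p-value = 0.107561.
Step 6: alpha = 0.1. fail to reject H0.

H = 4.4594, df = 2, p = 0.107561, fail to reject H0.


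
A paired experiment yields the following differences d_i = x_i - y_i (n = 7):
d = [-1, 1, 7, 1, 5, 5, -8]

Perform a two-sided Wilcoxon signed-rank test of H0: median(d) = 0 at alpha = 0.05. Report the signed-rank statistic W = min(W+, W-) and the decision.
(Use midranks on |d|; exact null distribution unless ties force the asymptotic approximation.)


Step 1: Drop any zero differences (none here) and take |d_i|.
|d| = [1, 1, 7, 1, 5, 5, 8]
Step 2: Midrank |d_i| (ties get averaged ranks).
ranks: |1|->2, |1|->2, |7|->6, |1|->2, |5|->4.5, |5|->4.5, |8|->7
Step 3: Attach original signs; sum ranks with positive sign and with negative sign.
W+ = 2 + 6 + 2 + 4.5 + 4.5 = 19
W- = 2 + 7 = 9
(Check: W+ + W- = 28 should equal n(n+1)/2 = 28.)
Step 4: Test statistic W = min(W+, W-) = 9.
Step 5: Ties in |d|, so use the tie-corrected normal approximation.
        E[W] = n(n+1)/4 = 7*8/4 = 14.
        Tie groups: |d|=1 (t=3), |d|=5 (t=2); sum(t^3 - t) = 30.
        Var[W] = n(n+1)(2n+1)/24 - sum(t^3-t)/48 = 840/24 - 30/48 = 34.375.
        z = (W - E[W]) / sqrt(Var[W]) = (9 - 14) / 5.8630 = -0.8528.
        Two-sided p = 2*Phi(z) = 0.393769.
Step 6: alpha = 0.05. fail to reject H0.

W+ = 19, W- = 9, W = min = 9, p = 0.393769, fail to reject H0.


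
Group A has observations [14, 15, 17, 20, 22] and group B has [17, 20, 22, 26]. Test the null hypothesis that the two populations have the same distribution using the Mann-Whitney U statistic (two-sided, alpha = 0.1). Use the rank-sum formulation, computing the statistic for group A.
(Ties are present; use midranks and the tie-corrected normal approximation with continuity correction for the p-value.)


Step 1: Combine and sort all 9 observations; assign midranks.
sorted (value, group): (14,X), (15,X), (17,X), (17,Y), (20,X), (20,Y), (22,X), (22,Y), (26,Y)
ranks: 14->1, 15->2, 17->3.5, 17->3.5, 20->5.5, 20->5.5, 22->7.5, 22->7.5, 26->9
Step 2: Rank sum for X: R1 = 1 + 2 + 3.5 + 5.5 + 7.5 = 19.5.
Step 3: U_X = R1 - n1(n1+1)/2 = 19.5 - 5*6/2 = 19.5 - 15 = 4.5.
       U_Y = n1*n2 - U_X = 20 - 4.5 = 15.5.
Step 4: Ties are present, so use the tie-corrected normal approximation (with continuity correction) for the p-value.
Step 5: p-value = 0.214847; compare to alpha = 0.1. fail to reject H0.

U_X = 4.5, p = 0.214847, fail to reject H0 at alpha = 0.1.


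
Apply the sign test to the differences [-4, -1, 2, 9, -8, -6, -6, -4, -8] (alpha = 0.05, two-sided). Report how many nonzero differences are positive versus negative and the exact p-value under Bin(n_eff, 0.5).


Step 1: Discard zero differences. Original n = 9; n_eff = number of nonzero differences = 9.
Nonzero differences (with sign): -4, -1, +2, +9, -8, -6, -6, -4, -8
Step 2: Count signs: positive = 2, negative = 7.
Step 3: Under H0: P(positive) = 0.5, so the number of positives S ~ Bin(9, 0.5).
Step 4: Two-sided exact p-value = sum of Bin(9,0.5) probabilities at or below the observed probability = 0.179688.
Step 5: alpha = 0.05. fail to reject H0.

n_eff = 9, pos = 2, neg = 7, p = 0.179688, fail to reject H0.


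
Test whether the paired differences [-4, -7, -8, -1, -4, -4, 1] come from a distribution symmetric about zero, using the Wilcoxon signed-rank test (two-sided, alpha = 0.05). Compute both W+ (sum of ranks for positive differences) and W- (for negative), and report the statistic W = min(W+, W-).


Step 1: Drop any zero differences (none here) and take |d_i|.
|d| = [4, 7, 8, 1, 4, 4, 1]
Step 2: Midrank |d_i| (ties get averaged ranks).
ranks: |4|->4, |7|->6, |8|->7, |1|->1.5, |4|->4, |4|->4, |1|->1.5
Step 3: Attach original signs; sum ranks with positive sign and with negative sign.
W+ = 1.5 = 1.5
W- = 4 + 6 + 7 + 1.5 + 4 + 4 = 26.5
(Check: W+ + W- = 28 should equal n(n+1)/2 = 28.)
Step 4: Test statistic W = min(W+, W-) = 1.5.
Step 5: Ties in |d|, so use the tie-corrected normal approximation.
        E[W] = n(n+1)/4 = 7*8/4 = 14.
        Tie groups: |d|=1 (t=2), |d|=4 (t=3); sum(t^3 - t) = 30.
        Var[W] = n(n+1)(2n+1)/24 - sum(t^3-t)/48 = 840/24 - 30/48 = 34.375.
        z = (W - E[W]) / sqrt(Var[W]) = (1.5 - 14) / 5.8630 = -2.1320.
        Two-sided p = 2*Phi(z) = 0.033006.
Step 6: alpha = 0.05. reject H0.

W+ = 1.5, W- = 26.5, W = min = 1.5, p = 0.033006, reject H0.


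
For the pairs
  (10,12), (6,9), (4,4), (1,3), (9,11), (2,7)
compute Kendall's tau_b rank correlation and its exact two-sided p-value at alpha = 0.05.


Step 1: Enumerate the 15 unordered pairs (i,j) with i<j and classify each by sign(x_j-x_i) * sign(y_j-y_i).
  (1,2):dx=-4,dy=-3->C; (1,3):dx=-6,dy=-8->C; (1,4):dx=-9,dy=-9->C; (1,5):dx=-1,dy=-1->C
  (1,6):dx=-8,dy=-5->C; (2,3):dx=-2,dy=-5->C; (2,4):dx=-5,dy=-6->C; (2,5):dx=+3,dy=+2->C
  (2,6):dx=-4,dy=-2->C; (3,4):dx=-3,dy=-1->C; (3,5):dx=+5,dy=+7->C; (3,6):dx=-2,dy=+3->D
  (4,5):dx=+8,dy=+8->C; (4,6):dx=+1,dy=+4->C; (5,6):dx=-7,dy=-4->C
Step 2: C = 14, D = 1, total pairs = 15.
Step 3: tau = (C - D)/(n(n-1)/2) = (14 - 1)/15 = 0.866667.
Step 4: Exact two-sided p-value (enumerate n! = 720 permutations of y under H0): p = 0.016667.
Step 5: alpha = 0.05. reject H0.

tau_b = 0.8667 (C=14, D=1), p = 0.016667, reject H0.


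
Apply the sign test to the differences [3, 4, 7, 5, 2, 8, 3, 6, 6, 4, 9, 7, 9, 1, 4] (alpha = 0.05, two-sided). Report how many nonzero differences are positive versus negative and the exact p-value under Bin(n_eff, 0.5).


Step 1: Discard zero differences. Original n = 15; n_eff = number of nonzero differences = 15.
Nonzero differences (with sign): +3, +4, +7, +5, +2, +8, +3, +6, +6, +4, +9, +7, +9, +1, +4
Step 2: Count signs: positive = 15, negative = 0.
Step 3: Under H0: P(positive) = 0.5, so the number of positives S ~ Bin(15, 0.5).
Step 4: Two-sided exact p-value = sum of Bin(15,0.5) probabilities at or below the observed probability = 0.000061.
Step 5: alpha = 0.05. reject H0.

n_eff = 15, pos = 15, neg = 0, p = 0.000061, reject H0.


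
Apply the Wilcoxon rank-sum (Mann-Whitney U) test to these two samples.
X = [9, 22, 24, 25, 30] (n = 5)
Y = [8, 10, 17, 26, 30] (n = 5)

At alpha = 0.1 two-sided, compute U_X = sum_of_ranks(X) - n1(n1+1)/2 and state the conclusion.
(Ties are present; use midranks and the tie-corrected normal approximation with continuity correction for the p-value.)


Step 1: Combine and sort all 10 observations; assign midranks.
sorted (value, group): (8,Y), (9,X), (10,Y), (17,Y), (22,X), (24,X), (25,X), (26,Y), (30,X), (30,Y)
ranks: 8->1, 9->2, 10->3, 17->4, 22->5, 24->6, 25->7, 26->8, 30->9.5, 30->9.5
Step 2: Rank sum for X: R1 = 2 + 5 + 6 + 7 + 9.5 = 29.5.
Step 3: U_X = R1 - n1(n1+1)/2 = 29.5 - 5*6/2 = 29.5 - 15 = 14.5.
       U_Y = n1*n2 - U_X = 25 - 14.5 = 10.5.
Step 4: Ties are present, so use the tie-corrected normal approximation (with continuity correction) for the p-value.
Step 5: p-value = 0.753298; compare to alpha = 0.1. fail to reject H0.

U_X = 14.5, p = 0.753298, fail to reject H0 at alpha = 0.1.


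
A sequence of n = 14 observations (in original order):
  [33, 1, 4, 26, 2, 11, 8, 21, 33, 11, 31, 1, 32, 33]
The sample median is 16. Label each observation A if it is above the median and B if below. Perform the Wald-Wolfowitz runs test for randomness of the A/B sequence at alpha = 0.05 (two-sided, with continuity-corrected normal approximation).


Step 1: Compute median = 16; label A = above, B = below.
Labels in order: ABBABBBAABABAA  (n_A = 7, n_B = 7)
Step 2: Count runs R = 9.
Step 3: Under H0 (random ordering), E[R] = 2*n_A*n_B/(n_A+n_B) + 1 = 2*7*7/14 + 1 = 8.0000.
        Var[R] = 2*n_A*n_B*(2*n_A*n_B - n_A - n_B) / ((n_A+n_B)^2 * (n_A+n_B-1)) = 8232/2548 = 3.2308.
        SD[R] = 1.7974.
Step 4: Continuity-corrected z = (R - 0.5 - E[R]) / SD[R] = (9 - 0.5 - 8.0000) / 1.7974 = 0.2782.
Step 5: Two-sided p-value via normal approximation = 2*(1 - Phi(|z|)) = 0.780879.
Step 6: alpha = 0.05. fail to reject H0.

R = 9, z = 0.2782, p = 0.780879, fail to reject H0.


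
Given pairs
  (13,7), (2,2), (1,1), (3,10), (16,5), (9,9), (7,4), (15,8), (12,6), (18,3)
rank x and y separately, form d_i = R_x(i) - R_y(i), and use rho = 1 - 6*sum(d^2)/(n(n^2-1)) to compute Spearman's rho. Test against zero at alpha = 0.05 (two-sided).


Step 1: Rank x and y separately (midranks; no ties here).
rank(x): 13->7, 2->2, 1->1, 3->3, 16->9, 9->5, 7->4, 15->8, 12->6, 18->10
rank(y): 7->7, 2->2, 1->1, 10->10, 5->5, 9->9, 4->4, 8->8, 6->6, 3->3
Step 2: d_i = R_x(i) - R_y(i); compute d_i^2.
  (7-7)^2=0, (2-2)^2=0, (1-1)^2=0, (3-10)^2=49, (9-5)^2=16, (5-9)^2=16, (4-4)^2=0, (8-8)^2=0, (6-6)^2=0, (10-3)^2=49
sum(d^2) = 130.
Step 3: rho = 1 - 6*130 / (10*(10^2 - 1)) = 1 - 780/990 = 0.212121.
Step 4: Under H0, t = rho * sqrt((n-2)/(1-rho^2)) = 0.6139 ~ t(8).
Step 5: Two-sided p-value from the t-distribution with 8 df = 0.556306.
Step 6: alpha = 0.05. fail to reject H0.

rho = 0.2121, p = 0.556306, fail to reject H0 at alpha = 0.05.


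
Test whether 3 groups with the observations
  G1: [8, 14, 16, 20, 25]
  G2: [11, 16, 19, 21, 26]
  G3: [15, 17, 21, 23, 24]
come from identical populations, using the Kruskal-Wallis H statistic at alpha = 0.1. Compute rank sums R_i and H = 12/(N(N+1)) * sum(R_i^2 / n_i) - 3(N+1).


Step 1: Combine all N = 15 observations and assign midranks.
sorted (value, group, rank): (8,G1,1), (11,G2,2), (14,G1,3), (15,G3,4), (16,G1,5.5), (16,G2,5.5), (17,G3,7), (19,G2,8), (20,G1,9), (21,G2,10.5), (21,G3,10.5), (23,G3,12), (24,G3,13), (25,G1,14), (26,G2,15)
Step 2: Sum ranks within each group.
R_1 = 32.5 (n_1 = 5)
R_2 = 41 (n_2 = 5)
R_3 = 46.5 (n_3 = 5)
Step 3: H = 12/(N(N+1)) * sum(R_i^2/n_i) - 3(N+1)
     = 12/(15*16) * (32.5^2/5 + 41^2/5 + 46.5^2/5) - 3*16
     = 0.050000 * 979.9 - 48
     = 0.995000.
Step 4: Ties present; correction factor C = 1 - 12/(15^3 - 15) = 0.996429. Corrected H = 0.995000 / 0.996429 = 0.998566.
Step 5: Under H0, H ~ chi^2(2); p-value = 0.606966.
Step 6: alpha = 0.1. fail to reject H0.

H = 0.9986, df = 2, p = 0.606966, fail to reject H0.


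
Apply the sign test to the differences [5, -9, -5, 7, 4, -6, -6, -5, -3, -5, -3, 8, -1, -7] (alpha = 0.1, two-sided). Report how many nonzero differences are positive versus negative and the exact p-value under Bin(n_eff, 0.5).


Step 1: Discard zero differences. Original n = 14; n_eff = number of nonzero differences = 14.
Nonzero differences (with sign): +5, -9, -5, +7, +4, -6, -6, -5, -3, -5, -3, +8, -1, -7
Step 2: Count signs: positive = 4, negative = 10.
Step 3: Under H0: P(positive) = 0.5, so the number of positives S ~ Bin(14, 0.5).
Step 4: Two-sided exact p-value = sum of Bin(14,0.5) probabilities at or below the observed probability = 0.179565.
Step 5: alpha = 0.1. fail to reject H0.

n_eff = 14, pos = 4, neg = 10, p = 0.179565, fail to reject H0.


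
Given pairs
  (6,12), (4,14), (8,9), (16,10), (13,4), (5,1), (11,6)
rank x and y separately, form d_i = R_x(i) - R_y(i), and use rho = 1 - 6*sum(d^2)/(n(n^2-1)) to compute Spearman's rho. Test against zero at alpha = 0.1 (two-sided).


Step 1: Rank x and y separately (midranks; no ties here).
rank(x): 6->3, 4->1, 8->4, 16->7, 13->6, 5->2, 11->5
rank(y): 12->6, 14->7, 9->4, 10->5, 4->2, 1->1, 6->3
Step 2: d_i = R_x(i) - R_y(i); compute d_i^2.
  (3-6)^2=9, (1-7)^2=36, (4-4)^2=0, (7-5)^2=4, (6-2)^2=16, (2-1)^2=1, (5-3)^2=4
sum(d^2) = 70.
Step 3: rho = 1 - 6*70 / (7*(7^2 - 1)) = 1 - 420/336 = -0.250000.
Step 4: Under H0, t = rho * sqrt((n-2)/(1-rho^2)) = -0.5774 ~ t(5).
Step 5: Two-sided p-value from the t-distribution with 5 df = 0.588724.
Step 6: alpha = 0.1. fail to reject H0.

rho = -0.2500, p = 0.588724, fail to reject H0 at alpha = 0.1.


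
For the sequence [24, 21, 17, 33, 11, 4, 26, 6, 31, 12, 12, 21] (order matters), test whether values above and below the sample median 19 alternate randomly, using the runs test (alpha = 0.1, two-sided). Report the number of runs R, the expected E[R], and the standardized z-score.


Step 1: Compute median = 19; label A = above, B = below.
Labels in order: AABABBABABBA  (n_A = 6, n_B = 6)
Step 2: Count runs R = 9.
Step 3: Under H0 (random ordering), E[R] = 2*n_A*n_B/(n_A+n_B) + 1 = 2*6*6/12 + 1 = 7.0000.
        Var[R] = 2*n_A*n_B*(2*n_A*n_B - n_A - n_B) / ((n_A+n_B)^2 * (n_A+n_B-1)) = 4320/1584 = 2.7273.
        SD[R] = 1.6514.
Step 4: Continuity-corrected z = (R - 0.5 - E[R]) / SD[R] = (9 - 0.5 - 7.0000) / 1.6514 = 0.9083.
Step 5: Two-sided p-value via normal approximation = 2*(1 - Phi(|z|)) = 0.363722.
Step 6: alpha = 0.1. fail to reject H0.

R = 9, z = 0.9083, p = 0.363722, fail to reject H0.


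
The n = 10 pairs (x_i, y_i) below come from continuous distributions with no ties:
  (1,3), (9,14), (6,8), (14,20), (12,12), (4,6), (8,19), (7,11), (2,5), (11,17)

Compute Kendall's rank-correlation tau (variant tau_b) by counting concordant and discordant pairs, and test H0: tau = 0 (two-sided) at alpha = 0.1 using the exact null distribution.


Step 1: Enumerate the 45 unordered pairs (i,j) with i<j and classify each by sign(x_j-x_i) * sign(y_j-y_i).
  (1,2):dx=+8,dy=+11->C; (1,3):dx=+5,dy=+5->C; (1,4):dx=+13,dy=+17->C; (1,5):dx=+11,dy=+9->C
  (1,6):dx=+3,dy=+3->C; (1,7):dx=+7,dy=+16->C; (1,8):dx=+6,dy=+8->C; (1,9):dx=+1,dy=+2->C
  (1,10):dx=+10,dy=+14->C; (2,3):dx=-3,dy=-6->C; (2,4):dx=+5,dy=+6->C; (2,5):dx=+3,dy=-2->D
  (2,6):dx=-5,dy=-8->C; (2,7):dx=-1,dy=+5->D; (2,8):dx=-2,dy=-3->C; (2,9):dx=-7,dy=-9->C
  (2,10):dx=+2,dy=+3->C; (3,4):dx=+8,dy=+12->C; (3,5):dx=+6,dy=+4->C; (3,6):dx=-2,dy=-2->C
  (3,7):dx=+2,dy=+11->C; (3,8):dx=+1,dy=+3->C; (3,9):dx=-4,dy=-3->C; (3,10):dx=+5,dy=+9->C
  (4,5):dx=-2,dy=-8->C; (4,6):dx=-10,dy=-14->C; (4,7):dx=-6,dy=-1->C; (4,8):dx=-7,dy=-9->C
  (4,9):dx=-12,dy=-15->C; (4,10):dx=-3,dy=-3->C; (5,6):dx=-8,dy=-6->C; (5,7):dx=-4,dy=+7->D
  (5,8):dx=-5,dy=-1->C; (5,9):dx=-10,dy=-7->C; (5,10):dx=-1,dy=+5->D; (6,7):dx=+4,dy=+13->C
  (6,8):dx=+3,dy=+5->C; (6,9):dx=-2,dy=-1->C; (6,10):dx=+7,dy=+11->C; (7,8):dx=-1,dy=-8->C
  (7,9):dx=-6,dy=-14->C; (7,10):dx=+3,dy=-2->D; (8,9):dx=-5,dy=-6->C; (8,10):dx=+4,dy=+6->C
  (9,10):dx=+9,dy=+12->C
Step 2: C = 40, D = 5, total pairs = 45.
Step 3: tau = (C - D)/(n(n-1)/2) = (40 - 5)/45 = 0.777778.
Step 4: Exact two-sided p-value (enumerate n! = 3628800 permutations of y under H0): p = 0.000946.
Step 5: alpha = 0.1. reject H0.

tau_b = 0.7778 (C=40, D=5), p = 0.000946, reject H0.


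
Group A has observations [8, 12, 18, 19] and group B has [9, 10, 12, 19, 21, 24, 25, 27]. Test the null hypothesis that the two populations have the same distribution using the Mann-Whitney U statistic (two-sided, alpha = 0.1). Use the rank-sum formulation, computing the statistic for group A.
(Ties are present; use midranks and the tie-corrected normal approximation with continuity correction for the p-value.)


Step 1: Combine and sort all 12 observations; assign midranks.
sorted (value, group): (8,X), (9,Y), (10,Y), (12,X), (12,Y), (18,X), (19,X), (19,Y), (21,Y), (24,Y), (25,Y), (27,Y)
ranks: 8->1, 9->2, 10->3, 12->4.5, 12->4.5, 18->6, 19->7.5, 19->7.5, 21->9, 24->10, 25->11, 27->12
Step 2: Rank sum for X: R1 = 1 + 4.5 + 6 + 7.5 = 19.
Step 3: U_X = R1 - n1(n1+1)/2 = 19 - 4*5/2 = 19 - 10 = 9.
       U_Y = n1*n2 - U_X = 32 - 9 = 23.
Step 4: Ties are present, so use the tie-corrected normal approximation (with continuity correction) for the p-value.
Step 5: p-value = 0.267926; compare to alpha = 0.1. fail to reject H0.

U_X = 9, p = 0.267926, fail to reject H0 at alpha = 0.1.


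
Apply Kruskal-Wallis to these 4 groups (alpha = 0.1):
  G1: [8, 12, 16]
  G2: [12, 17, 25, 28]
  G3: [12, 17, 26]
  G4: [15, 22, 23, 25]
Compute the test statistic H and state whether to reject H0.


Step 1: Combine all N = 14 observations and assign midranks.
sorted (value, group, rank): (8,G1,1), (12,G1,3), (12,G2,3), (12,G3,3), (15,G4,5), (16,G1,6), (17,G2,7.5), (17,G3,7.5), (22,G4,9), (23,G4,10), (25,G2,11.5), (25,G4,11.5), (26,G3,13), (28,G2,14)
Step 2: Sum ranks within each group.
R_1 = 10 (n_1 = 3)
R_2 = 36 (n_2 = 4)
R_3 = 23.5 (n_3 = 3)
R_4 = 35.5 (n_4 = 4)
Step 3: H = 12/(N(N+1)) * sum(R_i^2/n_i) - 3(N+1)
     = 12/(14*15) * (10^2/3 + 36^2/4 + 23.5^2/3 + 35.5^2/4) - 3*15
     = 0.057143 * 856.479 - 45
     = 3.941667.
Step 4: Ties present; correction factor C = 1 - 36/(14^3 - 14) = 0.986813. Corrected H = 3.941667 / 0.986813 = 3.994339.
Step 5: Under H0, H ~ chi^2(3); p-value = 0.262076.
Step 6: alpha = 0.1. fail to reject H0.

H = 3.9943, df = 3, p = 0.262076, fail to reject H0.


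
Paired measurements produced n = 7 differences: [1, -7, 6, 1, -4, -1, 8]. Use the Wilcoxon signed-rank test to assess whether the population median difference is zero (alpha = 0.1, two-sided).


Step 1: Drop any zero differences (none here) and take |d_i|.
|d| = [1, 7, 6, 1, 4, 1, 8]
Step 2: Midrank |d_i| (ties get averaged ranks).
ranks: |1|->2, |7|->6, |6|->5, |1|->2, |4|->4, |1|->2, |8|->7
Step 3: Attach original signs; sum ranks with positive sign and with negative sign.
W+ = 2 + 5 + 2 + 7 = 16
W- = 6 + 4 + 2 = 12
(Check: W+ + W- = 28 should equal n(n+1)/2 = 28.)
Step 4: Test statistic W = min(W+, W-) = 12.
Step 5: Ties in |d|, so use the tie-corrected normal approximation.
        E[W] = n(n+1)/4 = 7*8/4 = 14.
        Tie groups: |d|=1 (t=3); sum(t^3 - t) = 24.
        Var[W] = n(n+1)(2n+1)/24 - sum(t^3-t)/48 = 840/24 - 24/48 = 34.5.
        z = (W - E[W]) / sqrt(Var[W]) = (12 - 14) / 5.8737 = -0.3405.
        Two-sided p = 2*Phi(z) = 0.733478.
Step 6: alpha = 0.1. fail to reject H0.

W+ = 16, W- = 12, W = min = 12, p = 0.733478, fail to reject H0.


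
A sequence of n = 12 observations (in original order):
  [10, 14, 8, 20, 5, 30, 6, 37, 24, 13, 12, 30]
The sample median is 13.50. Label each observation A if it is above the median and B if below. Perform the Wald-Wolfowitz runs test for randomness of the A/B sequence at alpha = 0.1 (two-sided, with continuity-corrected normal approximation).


Step 1: Compute median = 13.50; label A = above, B = below.
Labels in order: BABABABAABBA  (n_A = 6, n_B = 6)
Step 2: Count runs R = 10.
Step 3: Under H0 (random ordering), E[R] = 2*n_A*n_B/(n_A+n_B) + 1 = 2*6*6/12 + 1 = 7.0000.
        Var[R] = 2*n_A*n_B*(2*n_A*n_B - n_A - n_B) / ((n_A+n_B)^2 * (n_A+n_B-1)) = 4320/1584 = 2.7273.
        SD[R] = 1.6514.
Step 4: Continuity-corrected z = (R - 0.5 - E[R]) / SD[R] = (10 - 0.5 - 7.0000) / 1.6514 = 1.5138.
Step 5: Two-sided p-value via normal approximation = 2*(1 - Phi(|z|)) = 0.130070.
Step 6: alpha = 0.1. fail to reject H0.

R = 10, z = 1.5138, p = 0.130070, fail to reject H0.


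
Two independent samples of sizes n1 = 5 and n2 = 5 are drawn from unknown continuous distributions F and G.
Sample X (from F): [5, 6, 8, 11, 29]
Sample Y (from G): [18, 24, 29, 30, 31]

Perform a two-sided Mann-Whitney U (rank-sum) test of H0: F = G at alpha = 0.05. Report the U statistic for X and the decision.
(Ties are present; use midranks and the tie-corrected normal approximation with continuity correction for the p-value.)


Step 1: Combine and sort all 10 observations; assign midranks.
sorted (value, group): (5,X), (6,X), (8,X), (11,X), (18,Y), (24,Y), (29,X), (29,Y), (30,Y), (31,Y)
ranks: 5->1, 6->2, 8->3, 11->4, 18->5, 24->6, 29->7.5, 29->7.5, 30->9, 31->10
Step 2: Rank sum for X: R1 = 1 + 2 + 3 + 4 + 7.5 = 17.5.
Step 3: U_X = R1 - n1(n1+1)/2 = 17.5 - 5*6/2 = 17.5 - 15 = 2.5.
       U_Y = n1*n2 - U_X = 25 - 2.5 = 22.5.
Step 4: Ties are present, so use the tie-corrected normal approximation (with continuity correction) for the p-value.
Step 5: p-value = 0.046533; compare to alpha = 0.05. reject H0.

U_X = 2.5, p = 0.046533, reject H0 at alpha = 0.05.


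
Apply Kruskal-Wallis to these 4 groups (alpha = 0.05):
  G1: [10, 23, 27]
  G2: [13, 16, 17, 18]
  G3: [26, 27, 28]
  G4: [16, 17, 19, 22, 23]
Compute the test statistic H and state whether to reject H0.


Step 1: Combine all N = 15 observations and assign midranks.
sorted (value, group, rank): (10,G1,1), (13,G2,2), (16,G2,3.5), (16,G4,3.5), (17,G2,5.5), (17,G4,5.5), (18,G2,7), (19,G4,8), (22,G4,9), (23,G1,10.5), (23,G4,10.5), (26,G3,12), (27,G1,13.5), (27,G3,13.5), (28,G3,15)
Step 2: Sum ranks within each group.
R_1 = 25 (n_1 = 3)
R_2 = 18 (n_2 = 4)
R_3 = 40.5 (n_3 = 3)
R_4 = 36.5 (n_4 = 5)
Step 3: H = 12/(N(N+1)) * sum(R_i^2/n_i) - 3(N+1)
     = 12/(15*16) * (25^2/3 + 18^2/4 + 40.5^2/3 + 36.5^2/5) - 3*16
     = 0.050000 * 1102.53 - 48
     = 7.126667.
Step 4: Ties present; correction factor C = 1 - 24/(15^3 - 15) = 0.992857. Corrected H = 7.126667 / 0.992857 = 7.177938.
Step 5: Under H0, H ~ chi^2(3); p-value = 0.066437.
Step 6: alpha = 0.05. fail to reject H0.

H = 7.1779, df = 3, p = 0.066437, fail to reject H0.


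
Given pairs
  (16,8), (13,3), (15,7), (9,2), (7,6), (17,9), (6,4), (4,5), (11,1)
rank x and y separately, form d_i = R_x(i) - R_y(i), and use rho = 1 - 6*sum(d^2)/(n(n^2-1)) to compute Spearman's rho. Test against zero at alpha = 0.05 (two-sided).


Step 1: Rank x and y separately (midranks; no ties here).
rank(x): 16->8, 13->6, 15->7, 9->4, 7->3, 17->9, 6->2, 4->1, 11->5
rank(y): 8->8, 3->3, 7->7, 2->2, 6->6, 9->9, 4->4, 5->5, 1->1
Step 2: d_i = R_x(i) - R_y(i); compute d_i^2.
  (8-8)^2=0, (6-3)^2=9, (7-7)^2=0, (4-2)^2=4, (3-6)^2=9, (9-9)^2=0, (2-4)^2=4, (1-5)^2=16, (5-1)^2=16
sum(d^2) = 58.
Step 3: rho = 1 - 6*58 / (9*(9^2 - 1)) = 1 - 348/720 = 0.516667.
Step 4: Under H0, t = rho * sqrt((n-2)/(1-rho^2)) = 1.5966 ~ t(7).
Step 5: Two-sided p-value from the t-distribution with 7 df = 0.154390.
Step 6: alpha = 0.05. fail to reject H0.

rho = 0.5167, p = 0.154390, fail to reject H0 at alpha = 0.05.


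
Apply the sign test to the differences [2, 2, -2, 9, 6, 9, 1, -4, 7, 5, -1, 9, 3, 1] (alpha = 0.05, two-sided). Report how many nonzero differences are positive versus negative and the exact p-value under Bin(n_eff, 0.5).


Step 1: Discard zero differences. Original n = 14; n_eff = number of nonzero differences = 14.
Nonzero differences (with sign): +2, +2, -2, +9, +6, +9, +1, -4, +7, +5, -1, +9, +3, +1
Step 2: Count signs: positive = 11, negative = 3.
Step 3: Under H0: P(positive) = 0.5, so the number of positives S ~ Bin(14, 0.5).
Step 4: Two-sided exact p-value = sum of Bin(14,0.5) probabilities at or below the observed probability = 0.057373.
Step 5: alpha = 0.05. fail to reject H0.

n_eff = 14, pos = 11, neg = 3, p = 0.057373, fail to reject H0.


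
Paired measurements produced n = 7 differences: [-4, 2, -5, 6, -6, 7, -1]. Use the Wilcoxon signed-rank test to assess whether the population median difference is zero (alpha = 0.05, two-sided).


Step 1: Drop any zero differences (none here) and take |d_i|.
|d| = [4, 2, 5, 6, 6, 7, 1]
Step 2: Midrank |d_i| (ties get averaged ranks).
ranks: |4|->3, |2|->2, |5|->4, |6|->5.5, |6|->5.5, |7|->7, |1|->1
Step 3: Attach original signs; sum ranks with positive sign and with negative sign.
W+ = 2 + 5.5 + 7 = 14.5
W- = 3 + 4 + 5.5 + 1 = 13.5
(Check: W+ + W- = 28 should equal n(n+1)/2 = 28.)
Step 4: Test statistic W = min(W+, W-) = 13.5.
Step 5: Ties in |d|, so use the tie-corrected normal approximation.
        E[W] = n(n+1)/4 = 7*8/4 = 14.
        Tie groups: |d|=6 (t=2); sum(t^3 - t) = 6.
        Var[W] = n(n+1)(2n+1)/24 - sum(t^3-t)/48 = 840/24 - 6/48 = 34.875.
        z = (W - E[W]) / sqrt(Var[W]) = (13.5 - 14) / 5.9055 = -0.0847.
        Two-sided p = 2*Phi(z) = 0.932526.
Step 6: alpha = 0.05. fail to reject H0.

W+ = 14.5, W- = 13.5, W = min = 13.5, p = 0.932526, fail to reject H0.


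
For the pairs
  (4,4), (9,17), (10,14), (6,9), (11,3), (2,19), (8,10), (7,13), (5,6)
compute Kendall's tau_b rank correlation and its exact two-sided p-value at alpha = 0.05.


Step 1: Enumerate the 36 unordered pairs (i,j) with i<j and classify each by sign(x_j-x_i) * sign(y_j-y_i).
  (1,2):dx=+5,dy=+13->C; (1,3):dx=+6,dy=+10->C; (1,4):dx=+2,dy=+5->C; (1,5):dx=+7,dy=-1->D
  (1,6):dx=-2,dy=+15->D; (1,7):dx=+4,dy=+6->C; (1,8):dx=+3,dy=+9->C; (1,9):dx=+1,dy=+2->C
  (2,3):dx=+1,dy=-3->D; (2,4):dx=-3,dy=-8->C; (2,5):dx=+2,dy=-14->D; (2,6):dx=-7,dy=+2->D
  (2,7):dx=-1,dy=-7->C; (2,8):dx=-2,dy=-4->C; (2,9):dx=-4,dy=-11->C; (3,4):dx=-4,dy=-5->C
  (3,5):dx=+1,dy=-11->D; (3,6):dx=-8,dy=+5->D; (3,7):dx=-2,dy=-4->C; (3,8):dx=-3,dy=-1->C
  (3,9):dx=-5,dy=-8->C; (4,5):dx=+5,dy=-6->D; (4,6):dx=-4,dy=+10->D; (4,7):dx=+2,dy=+1->C
  (4,8):dx=+1,dy=+4->C; (4,9):dx=-1,dy=-3->C; (5,6):dx=-9,dy=+16->D; (5,7):dx=-3,dy=+7->D
  (5,8):dx=-4,dy=+10->D; (5,9):dx=-6,dy=+3->D; (6,7):dx=+6,dy=-9->D; (6,8):dx=+5,dy=-6->D
  (6,9):dx=+3,dy=-13->D; (7,8):dx=-1,dy=+3->D; (7,9):dx=-3,dy=-4->C; (8,9):dx=-2,dy=-7->C
Step 2: C = 19, D = 17, total pairs = 36.
Step 3: tau = (C - D)/(n(n-1)/2) = (19 - 17)/36 = 0.055556.
Step 4: Exact two-sided p-value (enumerate n! = 362880 permutations of y under H0): p = 0.919455.
Step 5: alpha = 0.05. fail to reject H0.

tau_b = 0.0556 (C=19, D=17), p = 0.919455, fail to reject H0.


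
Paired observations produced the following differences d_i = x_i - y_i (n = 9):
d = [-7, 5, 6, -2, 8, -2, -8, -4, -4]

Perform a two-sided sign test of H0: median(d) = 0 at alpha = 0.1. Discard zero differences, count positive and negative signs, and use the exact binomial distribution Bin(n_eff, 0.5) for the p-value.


Step 1: Discard zero differences. Original n = 9; n_eff = number of nonzero differences = 9.
Nonzero differences (with sign): -7, +5, +6, -2, +8, -2, -8, -4, -4
Step 2: Count signs: positive = 3, negative = 6.
Step 3: Under H0: P(positive) = 0.5, so the number of positives S ~ Bin(9, 0.5).
Step 4: Two-sided exact p-value = sum of Bin(9,0.5) probabilities at or below the observed probability = 0.507812.
Step 5: alpha = 0.1. fail to reject H0.

n_eff = 9, pos = 3, neg = 6, p = 0.507812, fail to reject H0.


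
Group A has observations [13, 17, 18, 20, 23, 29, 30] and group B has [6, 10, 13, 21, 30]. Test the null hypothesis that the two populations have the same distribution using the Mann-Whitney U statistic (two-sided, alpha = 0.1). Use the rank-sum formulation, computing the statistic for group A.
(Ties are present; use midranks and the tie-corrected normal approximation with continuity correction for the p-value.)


Step 1: Combine and sort all 12 observations; assign midranks.
sorted (value, group): (6,Y), (10,Y), (13,X), (13,Y), (17,X), (18,X), (20,X), (21,Y), (23,X), (29,X), (30,X), (30,Y)
ranks: 6->1, 10->2, 13->3.5, 13->3.5, 17->5, 18->6, 20->7, 21->8, 23->9, 29->10, 30->11.5, 30->11.5
Step 2: Rank sum for X: R1 = 3.5 + 5 + 6 + 7 + 9 + 10 + 11.5 = 52.
Step 3: U_X = R1 - n1(n1+1)/2 = 52 - 7*8/2 = 52 - 28 = 24.
       U_Y = n1*n2 - U_X = 35 - 24 = 11.
Step 4: Ties are present, so use the tie-corrected normal approximation (with continuity correction) for the p-value.
Step 5: p-value = 0.328162; compare to alpha = 0.1. fail to reject H0.

U_X = 24, p = 0.328162, fail to reject H0 at alpha = 0.1.


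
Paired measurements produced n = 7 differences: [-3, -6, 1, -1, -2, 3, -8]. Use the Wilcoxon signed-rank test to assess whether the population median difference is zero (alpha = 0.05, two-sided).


Step 1: Drop any zero differences (none here) and take |d_i|.
|d| = [3, 6, 1, 1, 2, 3, 8]
Step 2: Midrank |d_i| (ties get averaged ranks).
ranks: |3|->4.5, |6|->6, |1|->1.5, |1|->1.5, |2|->3, |3|->4.5, |8|->7
Step 3: Attach original signs; sum ranks with positive sign and with negative sign.
W+ = 1.5 + 4.5 = 6
W- = 4.5 + 6 + 1.5 + 3 + 7 = 22
(Check: W+ + W- = 28 should equal n(n+1)/2 = 28.)
Step 4: Test statistic W = min(W+, W-) = 6.
Step 5: Ties in |d|, so use the tie-corrected normal approximation.
        E[W] = n(n+1)/4 = 7*8/4 = 14.
        Tie groups: |d|=1 (t=2), |d|=3 (t=2); sum(t^3 - t) = 12.
        Var[W] = n(n+1)(2n+1)/24 - sum(t^3-t)/48 = 840/24 - 12/48 = 34.75.
        z = (W - E[W]) / sqrt(Var[W]) = (6 - 14) / 5.8949 = -1.3571.
        Two-sided p = 2*Phi(z) = 0.174749.
Step 6: alpha = 0.05. fail to reject H0.

W+ = 6, W- = 22, W = min = 6, p = 0.174749, fail to reject H0.


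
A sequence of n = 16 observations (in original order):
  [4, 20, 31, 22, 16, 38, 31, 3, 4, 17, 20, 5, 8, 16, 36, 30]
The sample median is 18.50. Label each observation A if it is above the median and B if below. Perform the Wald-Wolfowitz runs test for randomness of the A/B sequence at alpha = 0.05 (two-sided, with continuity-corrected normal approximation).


Step 1: Compute median = 18.50; label A = above, B = below.
Labels in order: BAAABAABBBABBBAA  (n_A = 8, n_B = 8)
Step 2: Count runs R = 8.
Step 3: Under H0 (random ordering), E[R] = 2*n_A*n_B/(n_A+n_B) + 1 = 2*8*8/16 + 1 = 9.0000.
        Var[R] = 2*n_A*n_B*(2*n_A*n_B - n_A - n_B) / ((n_A+n_B)^2 * (n_A+n_B-1)) = 14336/3840 = 3.7333.
        SD[R] = 1.9322.
Step 4: Continuity-corrected z = (R + 0.5 - E[R]) / SD[R] = (8 + 0.5 - 9.0000) / 1.9322 = -0.2588.
Step 5: Two-sided p-value via normal approximation = 2*(1 - Phi(|z|)) = 0.795809.
Step 6: alpha = 0.05. fail to reject H0.

R = 8, z = -0.2588, p = 0.795809, fail to reject H0.


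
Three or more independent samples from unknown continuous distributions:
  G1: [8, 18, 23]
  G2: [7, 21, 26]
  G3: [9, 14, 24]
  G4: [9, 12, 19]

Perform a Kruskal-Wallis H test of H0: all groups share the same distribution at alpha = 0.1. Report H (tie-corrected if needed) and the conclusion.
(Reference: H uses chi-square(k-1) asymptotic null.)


Step 1: Combine all N = 12 observations and assign midranks.
sorted (value, group, rank): (7,G2,1), (8,G1,2), (9,G3,3.5), (9,G4,3.5), (12,G4,5), (14,G3,6), (18,G1,7), (19,G4,8), (21,G2,9), (23,G1,10), (24,G3,11), (26,G2,12)
Step 2: Sum ranks within each group.
R_1 = 19 (n_1 = 3)
R_2 = 22 (n_2 = 3)
R_3 = 20.5 (n_3 = 3)
R_4 = 16.5 (n_4 = 3)
Step 3: H = 12/(N(N+1)) * sum(R_i^2/n_i) - 3(N+1)
     = 12/(12*13) * (19^2/3 + 22^2/3 + 20.5^2/3 + 16.5^2/3) - 3*13
     = 0.076923 * 512.5 - 39
     = 0.423077.
Step 4: Ties present; correction factor C = 1 - 6/(12^3 - 12) = 0.996503. Corrected H = 0.423077 / 0.996503 = 0.424561.
Step 5: Under H0, H ~ chi^2(3); p-value = 0.935123.
Step 6: alpha = 0.1. fail to reject H0.

H = 0.4246, df = 3, p = 0.935123, fail to reject H0.


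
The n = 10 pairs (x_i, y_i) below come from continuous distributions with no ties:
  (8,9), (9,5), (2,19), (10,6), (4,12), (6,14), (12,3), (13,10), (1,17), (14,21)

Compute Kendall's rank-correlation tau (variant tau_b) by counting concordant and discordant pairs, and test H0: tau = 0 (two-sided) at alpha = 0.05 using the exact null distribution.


Step 1: Enumerate the 45 unordered pairs (i,j) with i<j and classify each by sign(x_j-x_i) * sign(y_j-y_i).
  (1,2):dx=+1,dy=-4->D; (1,3):dx=-6,dy=+10->D; (1,4):dx=+2,dy=-3->D; (1,5):dx=-4,dy=+3->D
  (1,6):dx=-2,dy=+5->D; (1,7):dx=+4,dy=-6->D; (1,8):dx=+5,dy=+1->C; (1,9):dx=-7,dy=+8->D
  (1,10):dx=+6,dy=+12->C; (2,3):dx=-7,dy=+14->D; (2,4):dx=+1,dy=+1->C; (2,5):dx=-5,dy=+7->D
  (2,6):dx=-3,dy=+9->D; (2,7):dx=+3,dy=-2->D; (2,8):dx=+4,dy=+5->C; (2,9):dx=-8,dy=+12->D
  (2,10):dx=+5,dy=+16->C; (3,4):dx=+8,dy=-13->D; (3,5):dx=+2,dy=-7->D; (3,6):dx=+4,dy=-5->D
  (3,7):dx=+10,dy=-16->D; (3,8):dx=+11,dy=-9->D; (3,9):dx=-1,dy=-2->C; (3,10):dx=+12,dy=+2->C
  (4,5):dx=-6,dy=+6->D; (4,6):dx=-4,dy=+8->D; (4,7):dx=+2,dy=-3->D; (4,8):dx=+3,dy=+4->C
  (4,9):dx=-9,dy=+11->D; (4,10):dx=+4,dy=+15->C; (5,6):dx=+2,dy=+2->C; (5,7):dx=+8,dy=-9->D
  (5,8):dx=+9,dy=-2->D; (5,9):dx=-3,dy=+5->D; (5,10):dx=+10,dy=+9->C; (6,7):dx=+6,dy=-11->D
  (6,8):dx=+7,dy=-4->D; (6,9):dx=-5,dy=+3->D; (6,10):dx=+8,dy=+7->C; (7,8):dx=+1,dy=+7->C
  (7,9):dx=-11,dy=+14->D; (7,10):dx=+2,dy=+18->C; (8,9):dx=-12,dy=+7->D; (8,10):dx=+1,dy=+11->C
  (9,10):dx=+13,dy=+4->C
Step 2: C = 16, D = 29, total pairs = 45.
Step 3: tau = (C - D)/(n(n-1)/2) = (16 - 29)/45 = -0.288889.
Step 4: Exact two-sided p-value (enumerate n! = 3628800 permutations of y under H0): p = 0.291248.
Step 5: alpha = 0.05. fail to reject H0.

tau_b = -0.2889 (C=16, D=29), p = 0.291248, fail to reject H0.


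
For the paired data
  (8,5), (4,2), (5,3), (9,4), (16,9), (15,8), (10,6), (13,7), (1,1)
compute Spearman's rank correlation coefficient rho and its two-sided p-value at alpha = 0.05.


Step 1: Rank x and y separately (midranks; no ties here).
rank(x): 8->4, 4->2, 5->3, 9->5, 16->9, 15->8, 10->6, 13->7, 1->1
rank(y): 5->5, 2->2, 3->3, 4->4, 9->9, 8->8, 6->6, 7->7, 1->1
Step 2: d_i = R_x(i) - R_y(i); compute d_i^2.
  (4-5)^2=1, (2-2)^2=0, (3-3)^2=0, (5-4)^2=1, (9-9)^2=0, (8-8)^2=0, (6-6)^2=0, (7-7)^2=0, (1-1)^2=0
sum(d^2) = 2.
Step 3: rho = 1 - 6*2 / (9*(9^2 - 1)) = 1 - 12/720 = 0.983333.
Step 4: Under H0, t = rho * sqrt((n-2)/(1-rho^2)) = 14.3096 ~ t(7).
Step 5: Two-sided p-value from the t-distribution with 7 df = 0.000002.
Step 6: alpha = 0.05. reject H0.

rho = 0.9833, p = 0.000002, reject H0 at alpha = 0.05.
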